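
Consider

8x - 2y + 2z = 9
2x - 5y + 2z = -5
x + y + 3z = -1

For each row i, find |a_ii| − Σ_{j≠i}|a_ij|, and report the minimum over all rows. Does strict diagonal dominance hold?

1

row 1: |8| − (2+2) = 4
row 2: |-5| − (2+2) = 1
row 3: |3| − (1+1) = 1
minimum over rows = 1 → strictly diagonally dominant (convergence guaranteed)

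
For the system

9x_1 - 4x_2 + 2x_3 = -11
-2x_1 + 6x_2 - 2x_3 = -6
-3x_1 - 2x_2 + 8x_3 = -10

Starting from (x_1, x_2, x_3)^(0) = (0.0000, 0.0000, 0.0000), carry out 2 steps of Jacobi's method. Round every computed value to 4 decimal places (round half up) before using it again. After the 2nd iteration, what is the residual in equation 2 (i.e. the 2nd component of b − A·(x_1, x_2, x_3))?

Iteration 1:
  x_1 = (-11 - (-4)·0.0000 - (2)·0.0000) / (9) = -1.2222
  x_2 = (-6 - (-2)·0.0000 - (-2)·0.0000) / (6) = -1.0000
  x_3 = (-10 - (-3)·0.0000 - (-2)·0.0000) / (8) = -1.2500
Iteration 2:
  x_1 = (-11 - (-4)·-1.0000 - (2)·-1.2500) / (9) = -1.3889
  x_2 = (-6 - (-2)·-1.2222 - (-2)·-1.2500) / (6) = -1.8241
  x_3 = (-10 - (-3)·-1.2222 - (-2)·-1.0000) / (8) = -1.9583
Residual b − A·x = (-1.8797, -1.7498, -2.1485)

-1.7498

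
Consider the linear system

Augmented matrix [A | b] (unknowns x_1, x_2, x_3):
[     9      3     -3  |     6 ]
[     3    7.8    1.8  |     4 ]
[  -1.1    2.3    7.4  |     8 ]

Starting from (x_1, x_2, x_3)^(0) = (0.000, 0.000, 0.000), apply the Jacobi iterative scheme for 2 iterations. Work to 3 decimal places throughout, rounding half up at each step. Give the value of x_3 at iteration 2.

Iteration 1:
  x_1 = (6 - (3)·0.000 - (-3)·0.000) / (9) = 0.667
  x_2 = (4 - (3)·0.000 - (1.8)·0.000) / (7.8) = 0.513
  x_3 = (8 - (-1.1)·0.000 - (2.3)·0.000) / (7.4) = 1.081
Iteration 2:
  x_1 = (6 - (3)·0.513 - (-3)·1.081) / (9) = 0.856
  x_2 = (4 - (3)·0.667 - (1.8)·1.081) / (7.8) = 0.007
  x_3 = (8 - (-1.1)·0.667 - (2.3)·0.513) / (7.4) = 1.021

1.021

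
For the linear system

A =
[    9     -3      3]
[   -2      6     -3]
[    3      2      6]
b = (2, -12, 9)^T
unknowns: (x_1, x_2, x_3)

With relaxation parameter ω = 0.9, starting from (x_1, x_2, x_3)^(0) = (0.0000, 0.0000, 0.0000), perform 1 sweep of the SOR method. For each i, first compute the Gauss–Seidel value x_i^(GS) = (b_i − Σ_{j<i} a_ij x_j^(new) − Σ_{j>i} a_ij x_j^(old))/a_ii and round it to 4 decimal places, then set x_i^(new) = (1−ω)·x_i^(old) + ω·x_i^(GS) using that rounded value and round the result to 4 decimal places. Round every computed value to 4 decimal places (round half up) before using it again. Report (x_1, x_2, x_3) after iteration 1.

Iteration 1:
  x_1: GS value = (2 - (-3)·0.0000 - (3)·0.0000) / (9) = 0.2222;  x_1 ← (1−ω)·0.0000 + ω·0.2222 = 0.2000
  x_2: GS value = (-12 - (-2)·0.2000 - (-3)·0.0000) / (6) = -1.9333;  x_2 ← (1−ω)·0.0000 + ω·-1.9333 = -1.7400
  x_3: GS value = (9 - (3)·0.2000 - (2)·-1.7400) / (6) = 1.9800;  x_3 ← (1−ω)·0.0000 + ω·1.9800 = 1.7820

(0.2000, -1.7400, 1.7820)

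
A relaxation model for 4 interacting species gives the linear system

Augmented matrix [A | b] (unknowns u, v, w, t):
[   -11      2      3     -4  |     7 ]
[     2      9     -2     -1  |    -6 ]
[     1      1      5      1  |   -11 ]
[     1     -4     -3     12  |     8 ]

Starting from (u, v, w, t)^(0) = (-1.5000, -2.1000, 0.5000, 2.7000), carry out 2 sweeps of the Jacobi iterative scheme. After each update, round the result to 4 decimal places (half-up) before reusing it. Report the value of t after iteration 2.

0.3429

Iteration 1:
  u = (7 - (2)·-2.1000 - (3)·0.5000 - (-4)·2.7000) / (-11) = -1.8636
  v = (-6 - (2)·-1.5000 - (-2)·0.5000 - (-1)·2.7000) / (9) = 0.0778
  w = (-11 - (1)·-1.5000 - (1)·-2.1000 - (1)·2.7000) / (5) = -2.0200
  t = (8 - (1)·-1.5000 - (-4)·-2.1000 - (-3)·0.5000) / (12) = 0.2167
Iteration 2:
  u = (7 - (2)·0.0778 - (3)·-2.0200 - (-4)·0.2167) / (-11) = -1.2519
  v = (-6 - (2)·-1.8636 - (-2)·-2.0200 - (-1)·0.2167) / (9) = -0.6773
  w = (-11 - (1)·-1.8636 - (1)·0.0778 - (1)·0.2167) / (5) = -1.8862
  t = (8 - (1)·-1.8636 - (-4)·0.0778 - (-3)·-2.0200) / (12) = 0.3429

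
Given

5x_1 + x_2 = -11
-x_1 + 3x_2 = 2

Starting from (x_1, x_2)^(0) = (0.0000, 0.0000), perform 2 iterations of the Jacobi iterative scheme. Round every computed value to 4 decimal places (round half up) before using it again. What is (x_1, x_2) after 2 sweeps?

Iteration 1:
  x_1 = (-11 - (1)·0.0000) / (5) = -2.2000
  x_2 = (2 - (-1)·0.0000) / (3) = 0.6667
Iteration 2:
  x_1 = (-11 - (1)·0.6667) / (5) = -2.3333
  x_2 = (2 - (-1)·-2.2000) / (3) = -0.0667

(-2.3333, -0.0667)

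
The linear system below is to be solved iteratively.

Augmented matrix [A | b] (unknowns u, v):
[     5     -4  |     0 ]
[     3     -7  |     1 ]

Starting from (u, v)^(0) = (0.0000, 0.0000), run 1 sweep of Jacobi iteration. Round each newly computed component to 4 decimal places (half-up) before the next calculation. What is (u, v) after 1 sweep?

(0.0000, -0.1429)

Iteration 1:
  u = (0 - (-4)·0.0000) / (5) = 0.0000
  v = (1 - (3)·0.0000) / (-7) = -0.1429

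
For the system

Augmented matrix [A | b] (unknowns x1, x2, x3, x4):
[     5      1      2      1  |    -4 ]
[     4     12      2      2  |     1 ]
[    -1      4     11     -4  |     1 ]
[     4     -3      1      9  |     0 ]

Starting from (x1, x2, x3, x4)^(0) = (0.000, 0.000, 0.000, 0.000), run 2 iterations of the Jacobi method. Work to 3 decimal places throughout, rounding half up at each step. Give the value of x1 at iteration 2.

-0.853

Iteration 1:
  x1 = (-4 - (1)·0.000 - (2)·0.000 - (1)·0.000) / (5) = -0.800
  x2 = (1 - (4)·0.000 - (2)·0.000 - (2)·0.000) / (12) = 0.083
  x3 = (1 - (-1)·0.000 - (4)·0.000 - (-4)·0.000) / (11) = 0.091
  x4 = (0 - (4)·0.000 - (-3)·0.000 - (1)·0.000) / (9) = 0.000
Iteration 2:
  x1 = (-4 - (1)·0.083 - (2)·0.091 - (1)·0.000) / (5) = -0.853
  x2 = (1 - (4)·-0.800 - (2)·0.091 - (2)·0.000) / (12) = 0.335
  x3 = (1 - (-1)·-0.800 - (4)·0.083 - (-4)·0.000) / (11) = -0.012
  x4 = (0 - (4)·-0.800 - (-3)·0.083 - (1)·0.091) / (9) = 0.373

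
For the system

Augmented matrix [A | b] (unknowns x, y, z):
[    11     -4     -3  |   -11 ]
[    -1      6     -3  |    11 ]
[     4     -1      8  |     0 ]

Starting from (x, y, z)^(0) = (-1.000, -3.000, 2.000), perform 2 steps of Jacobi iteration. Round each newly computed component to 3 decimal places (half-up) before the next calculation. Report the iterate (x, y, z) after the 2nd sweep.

(0.004, 1.638, 1.106)

Iteration 1:
  x = (-11 - (-4)·-3.000 - (-3)·2.000) / (11) = -1.545
  y = (11 - (-1)·-1.000 - (-3)·2.000) / (6) = 2.667
  z = (0 - (4)·-1.000 - (-1)·-3.000) / (8) = 0.125
Iteration 2:
  x = (-11 - (-4)·2.667 - (-3)·0.125) / (11) = 0.004
  y = (11 - (-1)·-1.545 - (-3)·0.125) / (6) = 1.638
  z = (0 - (4)·-1.545 - (-1)·2.667) / (8) = 1.106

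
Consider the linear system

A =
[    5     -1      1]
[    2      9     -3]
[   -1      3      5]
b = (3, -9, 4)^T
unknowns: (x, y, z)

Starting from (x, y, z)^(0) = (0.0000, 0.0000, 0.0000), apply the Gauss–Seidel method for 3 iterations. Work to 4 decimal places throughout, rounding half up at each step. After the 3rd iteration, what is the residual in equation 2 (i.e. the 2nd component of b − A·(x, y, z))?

0.5322

Iteration 1:
  x = (3 - (-1)·0.0000 - (1)·0.0000) / (5) = 0.6000
  y = (-9 - (2)·0.6000 - (-3)·0.0000) / (9) = -1.1333
  z = (4 - (-1)·0.6000 - (3)·-1.1333) / (5) = 1.6000
Iteration 2:
  x = (3 - (-1)·-1.1333 - (1)·1.6000) / (5) = 0.0533
  y = (-9 - (2)·0.0533 - (-3)·1.6000) / (9) = -0.4785
  z = (4 - (-1)·0.0533 - (3)·-0.4785) / (5) = 1.0978
Iteration 3:
  x = (3 - (-1)·-0.4785 - (1)·1.0978) / (5) = 0.2847
  y = (-9 - (2)·0.2847 - (-3)·1.0978) / (9) = -0.6973
  z = (4 - (-1)·0.2847 - (3)·-0.6973) / (5) = 1.2753
Residual b − A·x = (-0.3961, 0.5322, 0.0001)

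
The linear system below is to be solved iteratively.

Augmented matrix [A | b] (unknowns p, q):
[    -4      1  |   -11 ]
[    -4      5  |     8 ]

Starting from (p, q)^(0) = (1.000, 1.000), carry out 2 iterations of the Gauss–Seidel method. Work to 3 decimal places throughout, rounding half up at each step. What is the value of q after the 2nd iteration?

Iteration 1:
  p = (-11 - (1)·1.000) / (-4) = 3.000
  q = (8 - (-4)·3.000) / (5) = 4.000
Iteration 2:
  p = (-11 - (1)·4.000) / (-4) = 3.750
  q = (8 - (-4)·3.750) / (5) = 4.600

4.600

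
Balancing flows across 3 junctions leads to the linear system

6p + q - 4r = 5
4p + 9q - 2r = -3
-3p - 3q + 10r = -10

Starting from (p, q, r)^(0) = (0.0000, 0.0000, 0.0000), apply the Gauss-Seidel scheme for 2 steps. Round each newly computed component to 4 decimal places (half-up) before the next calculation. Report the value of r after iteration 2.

-1.1124

Iteration 1:
  p = (5 - (1)·0.0000 - (-4)·0.0000) / (6) = 0.8333
  q = (-3 - (4)·0.8333 - (-2)·0.0000) / (9) = -0.7037
  r = (-10 - (-3)·0.8333 - (-3)·-0.7037) / (10) = -0.9611
Iteration 2:
  p = (5 - (1)·-0.7037 - (-4)·-0.9611) / (6) = 0.3099
  q = (-3 - (4)·0.3099 - (-2)·-0.9611) / (9) = -0.6846
  r = (-10 - (-3)·0.3099 - (-3)·-0.6846) / (10) = -1.1124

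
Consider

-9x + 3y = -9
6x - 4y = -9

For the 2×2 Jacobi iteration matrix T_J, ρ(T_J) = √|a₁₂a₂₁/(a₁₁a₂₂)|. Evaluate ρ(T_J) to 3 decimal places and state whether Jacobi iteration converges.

0.707

a₁₂a₂₁/(a₁₁a₂₂) = (3)·(6) / ((-9)·(-4)) = 0.500000
ρ = √|0.500000| = √0.500000 = 0.707
ρ < 1, so Jacobi converges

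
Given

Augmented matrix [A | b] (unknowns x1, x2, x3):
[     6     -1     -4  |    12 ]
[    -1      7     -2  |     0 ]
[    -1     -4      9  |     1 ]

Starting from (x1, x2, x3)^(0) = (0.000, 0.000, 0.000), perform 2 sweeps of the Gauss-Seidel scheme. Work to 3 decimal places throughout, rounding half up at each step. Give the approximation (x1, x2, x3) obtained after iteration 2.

Iteration 1:
  x1 = (12 - (-1)·0.000 - (-4)·0.000) / (6) = 2.000
  x2 = (0 - (-1)·2.000 - (-2)·0.000) / (7) = 0.286
  x3 = (1 - (-1)·2.000 - (-4)·0.286) / (9) = 0.460
Iteration 2:
  x1 = (12 - (-1)·0.286 - (-4)·0.460) / (6) = 2.354
  x2 = (0 - (-1)·2.354 - (-2)·0.460) / (7) = 0.468
  x3 = (1 - (-1)·2.354 - (-4)·0.468) / (9) = 0.581

(2.354, 0.468, 0.581)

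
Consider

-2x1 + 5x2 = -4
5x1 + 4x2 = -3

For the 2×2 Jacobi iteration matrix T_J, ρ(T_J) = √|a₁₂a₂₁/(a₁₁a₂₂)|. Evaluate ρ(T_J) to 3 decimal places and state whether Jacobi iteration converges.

a₁₂a₂₁/(a₁₁a₂₂) = (5)·(5) / ((-2)·(4)) = -3.125000
ρ = √|-3.125000| = √3.125000 = 1.768
ρ > 1, so Jacobi diverges

1.768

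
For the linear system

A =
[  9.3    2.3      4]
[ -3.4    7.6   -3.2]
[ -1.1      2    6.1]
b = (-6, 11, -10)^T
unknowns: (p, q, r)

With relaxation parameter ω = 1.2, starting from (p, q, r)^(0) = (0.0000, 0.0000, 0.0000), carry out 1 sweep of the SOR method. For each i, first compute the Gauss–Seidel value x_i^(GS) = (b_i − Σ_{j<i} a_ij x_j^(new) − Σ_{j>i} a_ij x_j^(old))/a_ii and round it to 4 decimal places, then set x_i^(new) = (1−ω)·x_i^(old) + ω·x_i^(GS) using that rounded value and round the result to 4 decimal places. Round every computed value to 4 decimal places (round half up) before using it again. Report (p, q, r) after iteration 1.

Iteration 1:
  p: GS value = (-6 - (2.3)·0.0000 - (4)·0.0000) / (9.3) = -0.6452;  p ← (1−ω)·0.0000 + ω·-0.6452 = -0.7742
  q: GS value = (11 - (-3.4)·-0.7742 - (-3.2)·0.0000) / (7.6) = 1.1010;  q ← (1−ω)·0.0000 + ω·1.1010 = 1.3212
  r: GS value = (-10 - (-1.1)·-0.7742 - (2)·1.3212) / (6.1) = -2.2121;  r ← (1−ω)·0.0000 + ω·-2.2121 = -2.6545

(-0.7742, 1.3212, -2.6545)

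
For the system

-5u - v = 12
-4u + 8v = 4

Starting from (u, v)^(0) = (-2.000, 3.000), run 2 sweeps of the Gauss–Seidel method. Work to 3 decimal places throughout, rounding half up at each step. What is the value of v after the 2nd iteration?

Iteration 1:
  u = (12 - (-1)·3.000) / (-5) = -3.000
  v = (4 - (-4)·-3.000) / (8) = -1.000
Iteration 2:
  u = (12 - (-1)·-1.000) / (-5) = -2.200
  v = (4 - (-4)·-2.200) / (8) = -0.600

-0.600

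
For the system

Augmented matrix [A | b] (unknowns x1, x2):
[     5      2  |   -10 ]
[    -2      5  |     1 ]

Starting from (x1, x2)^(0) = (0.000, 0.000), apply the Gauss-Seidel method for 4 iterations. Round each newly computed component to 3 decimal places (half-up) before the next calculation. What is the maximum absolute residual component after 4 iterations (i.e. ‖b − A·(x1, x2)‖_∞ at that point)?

0.006

Iteration 1:
  x1 = (-10 - (2)·0.000) / (5) = -2.000
  x2 = (1 - (-2)·-2.000) / (5) = -0.600
Iteration 2:
  x1 = (-10 - (2)·-0.600) / (5) = -1.760
  x2 = (1 - (-2)·-1.760) / (5) = -0.504
Iteration 3:
  x1 = (-10 - (2)·-0.504) / (5) = -1.798
  x2 = (1 - (-2)·-1.798) / (5) = -0.519
Iteration 4:
  x1 = (-10 - (2)·-0.519) / (5) = -1.792
  x2 = (1 - (-2)·-1.792) / (5) = -0.517
Residual b − A·x = (-0.006, 0.001); ∞-norm = 0.006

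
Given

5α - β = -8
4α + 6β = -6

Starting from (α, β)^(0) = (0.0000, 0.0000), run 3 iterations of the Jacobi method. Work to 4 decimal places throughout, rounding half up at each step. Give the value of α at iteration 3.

Iteration 1:
  α = (-8 - (-1)·0.0000) / (5) = -1.6000
  β = (-6 - (4)·0.0000) / (6) = -1.0000
Iteration 2:
  α = (-8 - (-1)·-1.0000) / (5) = -1.8000
  β = (-6 - (4)·-1.6000) / (6) = 0.0667
Iteration 3:
  α = (-8 - (-1)·0.0667) / (5) = -1.5867
  β = (-6 - (4)·-1.8000) / (6) = 0.2000

-1.5867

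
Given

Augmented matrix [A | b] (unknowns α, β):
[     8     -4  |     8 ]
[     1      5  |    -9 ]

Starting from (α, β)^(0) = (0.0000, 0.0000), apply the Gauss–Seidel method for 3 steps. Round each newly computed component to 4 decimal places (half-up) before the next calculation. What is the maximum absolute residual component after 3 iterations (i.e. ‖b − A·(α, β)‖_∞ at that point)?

Iteration 1:
  α = (8 - (-4)·0.0000) / (8) = 1.0000
  β = (-9 - (1)·1.0000) / (5) = -2.0000
Iteration 2:
  α = (8 - (-4)·-2.0000) / (8) = 0.0000
  β = (-9 - (1)·0.0000) / (5) = -1.8000
Iteration 3:
  α = (8 - (-4)·-1.8000) / (8) = 0.1000
  β = (-9 - (1)·0.1000) / (5) = -1.8200
Residual b − A·x = (-0.0800, 0.0000); ∞-norm = 0.0800

0.0800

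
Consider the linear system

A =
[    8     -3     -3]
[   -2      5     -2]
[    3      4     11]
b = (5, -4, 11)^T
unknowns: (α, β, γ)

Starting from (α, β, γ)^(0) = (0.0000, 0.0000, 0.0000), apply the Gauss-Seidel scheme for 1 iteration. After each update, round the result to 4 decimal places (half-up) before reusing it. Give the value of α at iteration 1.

Iteration 1:
  α = (5 - (-3)·0.0000 - (-3)·0.0000) / (8) = 0.6250
  β = (-4 - (-2)·0.6250 - (-2)·0.0000) / (5) = -0.5500
  γ = (11 - (3)·0.6250 - (4)·-0.5500) / (11) = 1.0295

0.6250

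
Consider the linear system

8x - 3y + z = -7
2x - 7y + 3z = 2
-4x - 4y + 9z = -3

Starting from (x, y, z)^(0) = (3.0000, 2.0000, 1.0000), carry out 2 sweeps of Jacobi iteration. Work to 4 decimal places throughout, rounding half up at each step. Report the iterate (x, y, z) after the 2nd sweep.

(-0.7361, 0.4524, 0.0000)

Iteration 1:
  x = (-7 - (-3)·2.0000 - (1)·1.0000) / (8) = -0.2500
  y = (2 - (2)·3.0000 - (3)·1.0000) / (-7) = 1.0000
  z = (-3 - (-4)·3.0000 - (-4)·2.0000) / (9) = 1.8889
Iteration 2:
  x = (-7 - (-3)·1.0000 - (1)·1.8889) / (8) = -0.7361
  y = (2 - (2)·-0.2500 - (3)·1.8889) / (-7) = 0.4524
  z = (-3 - (-4)·-0.2500 - (-4)·1.0000) / (9) = 0.0000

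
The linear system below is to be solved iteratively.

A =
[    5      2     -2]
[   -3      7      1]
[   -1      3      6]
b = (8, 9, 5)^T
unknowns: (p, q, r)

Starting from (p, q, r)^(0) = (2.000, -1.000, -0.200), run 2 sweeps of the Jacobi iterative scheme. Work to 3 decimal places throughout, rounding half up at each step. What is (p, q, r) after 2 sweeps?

Iteration 1:
  p = (8 - (2)·-1.000 - (-2)·-0.200) / (5) = 1.920
  q = (9 - (-3)·2.000 - (1)·-0.200) / (7) = 2.171
  r = (5 - (-1)·2.000 - (3)·-1.000) / (6) = 1.667
Iteration 2:
  p = (8 - (2)·2.171 - (-2)·1.667) / (5) = 1.398
  q = (9 - (-3)·1.920 - (1)·1.667) / (7) = 1.870
  r = (5 - (-1)·1.920 - (3)·2.171) / (6) = 0.068

(1.398, 1.870, 0.068)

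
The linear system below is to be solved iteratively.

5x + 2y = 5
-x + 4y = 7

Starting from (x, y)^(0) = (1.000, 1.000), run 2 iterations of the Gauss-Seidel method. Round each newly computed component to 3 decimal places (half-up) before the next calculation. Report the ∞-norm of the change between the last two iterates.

0.360

Iteration 1:
  x = (5 - (2)·1.000) / (5) = 0.600
  y = (7 - (-1)·0.600) / (4) = 1.900
Iteration 2:
  x = (5 - (2)·1.900) / (5) = 0.240
  y = (7 - (-1)·0.240) / (4) = 1.810
Change: (-0.360, -0.090) → max |·| = 0.360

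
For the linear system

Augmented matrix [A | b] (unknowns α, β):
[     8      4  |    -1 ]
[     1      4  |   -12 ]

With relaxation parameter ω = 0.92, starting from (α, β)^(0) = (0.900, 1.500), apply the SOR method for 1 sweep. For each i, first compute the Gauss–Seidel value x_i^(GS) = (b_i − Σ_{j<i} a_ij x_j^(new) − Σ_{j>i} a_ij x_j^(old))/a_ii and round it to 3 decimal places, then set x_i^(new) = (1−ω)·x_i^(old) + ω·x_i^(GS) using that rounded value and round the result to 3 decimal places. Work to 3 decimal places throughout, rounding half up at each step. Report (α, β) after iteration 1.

Iteration 1:
  α: GS value = (-1 - (4)·1.500) / (8) = -0.875;  α ← (1−ω)·0.900 + ω·-0.875 = -0.733
  β: GS value = (-12 - (1)·-0.733) / (4) = -2.817;  β ← (1−ω)·1.500 + ω·-2.817 = -2.472

(-0.733, -2.472)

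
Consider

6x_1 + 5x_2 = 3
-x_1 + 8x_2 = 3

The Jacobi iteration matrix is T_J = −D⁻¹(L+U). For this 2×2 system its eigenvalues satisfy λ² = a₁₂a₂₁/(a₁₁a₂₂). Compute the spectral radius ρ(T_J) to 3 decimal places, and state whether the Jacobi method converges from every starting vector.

a₁₂a₂₁/(a₁₁a₂₂) = (5)·(-1) / ((6)·(8)) = -0.104167
ρ = √|-0.104167| = √0.104167 = 0.323
ρ < 1, so Jacobi converges

0.323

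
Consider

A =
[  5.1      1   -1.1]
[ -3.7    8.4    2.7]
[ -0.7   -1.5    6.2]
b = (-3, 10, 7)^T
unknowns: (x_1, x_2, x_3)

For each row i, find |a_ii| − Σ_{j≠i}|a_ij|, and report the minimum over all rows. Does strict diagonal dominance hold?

row 1: |5.1| − (1+1.1) = 3
row 2: |8.4| − (3.7+2.7) = 2
row 3: |6.2| − (0.7+1.5) = 4
minimum over rows = 2 → strictly diagonally dominant (convergence guaranteed)

2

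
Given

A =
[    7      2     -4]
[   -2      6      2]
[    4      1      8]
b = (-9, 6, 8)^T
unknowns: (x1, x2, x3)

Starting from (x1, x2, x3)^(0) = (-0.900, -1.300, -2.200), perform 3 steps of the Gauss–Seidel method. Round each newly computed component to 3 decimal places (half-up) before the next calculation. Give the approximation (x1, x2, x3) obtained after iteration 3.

(-0.654, 0.381, 1.279)

Iteration 1:
  x1 = (-9 - (2)·-1.300 - (-4)·-2.200) / (7) = -2.171
  x2 = (6 - (-2)·-2.171 - (2)·-2.200) / (6) = 1.010
  x3 = (8 - (4)·-2.171 - (1)·1.010) / (8) = 1.959
Iteration 2:
  x1 = (-9 - (2)·1.010 - (-4)·1.959) / (7) = -0.455
  x2 = (6 - (-2)·-0.455 - (2)·1.959) / (6) = 0.195
  x3 = (8 - (4)·-0.455 - (1)·0.195) / (8) = 1.203
Iteration 3:
  x1 = (-9 - (2)·0.195 - (-4)·1.203) / (7) = -0.654
  x2 = (6 - (-2)·-0.654 - (2)·1.203) / (6) = 0.381
  x3 = (8 - (4)·-0.654 - (1)·0.381) / (8) = 1.279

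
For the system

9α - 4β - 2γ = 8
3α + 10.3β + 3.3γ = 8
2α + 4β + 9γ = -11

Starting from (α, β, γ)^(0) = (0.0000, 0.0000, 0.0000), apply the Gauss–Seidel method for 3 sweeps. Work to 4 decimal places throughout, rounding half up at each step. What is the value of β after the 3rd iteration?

Iteration 1:
  α = (8 - (-4)·0.0000 - (-2)·0.0000) / (9) = 0.8889
  β = (8 - (3)·0.8889 - (3.3)·0.0000) / (10.3) = 0.5178
  γ = (-11 - (2)·0.8889 - (4)·0.5178) / (9) = -1.6499
Iteration 2:
  α = (8 - (-4)·0.5178 - (-2)·-1.6499) / (9) = 0.7524
  β = (8 - (3)·0.7524 - (3.3)·-1.6499) / (10.3) = 1.0862
  γ = (-11 - (2)·0.7524 - (4)·1.0862) / (9) = -1.8722
Iteration 3:
  α = (8 - (-4)·1.0862 - (-2)·-1.8722) / (9) = 0.9556
  β = (8 - (3)·0.9556 - (3.3)·-1.8722) / (10.3) = 1.0982
  γ = (-11 - (2)·0.9556 - (4)·1.0982) / (9) = -1.9227

1.0982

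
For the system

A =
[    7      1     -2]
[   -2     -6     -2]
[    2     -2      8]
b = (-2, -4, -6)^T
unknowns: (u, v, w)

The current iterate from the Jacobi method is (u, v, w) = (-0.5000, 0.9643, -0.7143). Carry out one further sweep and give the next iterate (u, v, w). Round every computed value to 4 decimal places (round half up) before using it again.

One sweep:
  u = (-2 - (1)·0.9643 - (-2)·-0.7143) / (7) = -0.6276
  v = (-4 - (-2)·-0.5000 - (-2)·-0.7143) / (-6) = 1.0714
  w = (-6 - (2)·-0.5000 - (-2)·0.9643) / (8) = -0.3839

(-0.6276, 1.0714, -0.3839)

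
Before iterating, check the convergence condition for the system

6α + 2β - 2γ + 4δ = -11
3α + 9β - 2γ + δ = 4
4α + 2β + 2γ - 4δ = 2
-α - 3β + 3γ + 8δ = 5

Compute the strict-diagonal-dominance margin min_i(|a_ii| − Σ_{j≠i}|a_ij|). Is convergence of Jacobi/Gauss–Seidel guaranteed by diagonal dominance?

-8

row 1: |6| − (2+2+4) = -2
row 2: |9| − (3+2+1) = 3
row 3: |2| − (4+2+4) = -8
row 4: |8| − (1+3+3) = 1
minimum over rows = -8 → not strictly diagonally dominant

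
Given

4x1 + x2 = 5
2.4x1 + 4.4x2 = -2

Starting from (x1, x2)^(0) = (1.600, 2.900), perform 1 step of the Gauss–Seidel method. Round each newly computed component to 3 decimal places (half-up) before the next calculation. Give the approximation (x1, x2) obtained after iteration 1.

(0.525, -0.741)

Iteration 1:
  x1 = (5 - (1)·2.900) / (4) = 0.525
  x2 = (-2 - (2.4)·0.525) / (4.4) = -0.741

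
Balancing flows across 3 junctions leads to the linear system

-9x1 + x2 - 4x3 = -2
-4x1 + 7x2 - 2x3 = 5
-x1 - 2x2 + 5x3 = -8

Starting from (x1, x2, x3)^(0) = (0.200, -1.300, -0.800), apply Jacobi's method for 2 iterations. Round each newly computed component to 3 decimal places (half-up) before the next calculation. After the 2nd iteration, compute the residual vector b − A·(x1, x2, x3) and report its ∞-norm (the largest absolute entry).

4.737

Iteration 1:
  x1 = (-2 - (1)·-1.300 - (-4)·-0.800) / (-9) = 0.433
  x2 = (5 - (-4)·0.200 - (-2)·-0.800) / (7) = 0.600
  x3 = (-8 - (-1)·0.200 - (-2)·-1.300) / (5) = -2.080
Iteration 2:
  x1 = (-2 - (1)·0.600 - (-4)·-2.080) / (-9) = 1.213
  x2 = (5 - (-4)·0.433 - (-2)·-2.080) / (7) = 0.367
  x3 = (-8 - (-1)·0.433 - (-2)·0.600) / (5) = -1.273
Residual b − A·x = (3.458, 4.737, 0.312); ∞-norm = 4.737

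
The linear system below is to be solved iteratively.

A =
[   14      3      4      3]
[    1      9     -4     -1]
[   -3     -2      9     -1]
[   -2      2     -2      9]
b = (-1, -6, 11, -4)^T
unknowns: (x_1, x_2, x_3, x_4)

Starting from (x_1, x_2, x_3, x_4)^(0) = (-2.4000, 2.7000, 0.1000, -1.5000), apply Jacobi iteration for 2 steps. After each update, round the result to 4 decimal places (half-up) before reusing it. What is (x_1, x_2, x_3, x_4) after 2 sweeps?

(0.1294, -0.4196, 0.8143, -0.2176)

Iteration 1:
  x_1 = (-1 - (3)·2.7000 - (4)·0.1000 - (3)·-1.5000) / (14) = -0.3571
  x_2 = (-6 - (1)·-2.4000 - (-4)·0.1000 - (-1)·-1.5000) / (9) = -0.5222
  x_3 = (11 - (-3)·-2.4000 - (-2)·2.7000 - (-1)·-1.5000) / (9) = 0.8556
  x_4 = (-4 - (-2)·-2.4000 - (2)·2.7000 - (-2)·0.1000) / (9) = -1.5556
Iteration 2:
  x_1 = (-1 - (3)·-0.5222 - (4)·0.8556 - (3)·-1.5556) / (14) = 0.1294
  x_2 = (-6 - (1)·-0.3571 - (-4)·0.8556 - (-1)·-1.5556) / (9) = -0.4196
  x_3 = (11 - (-3)·-0.3571 - (-2)·-0.5222 - (-1)·-1.5556) / (9) = 0.8143
  x_4 = (-4 - (-2)·-0.3571 - (2)·-0.5222 - (-2)·0.8556) / (9) = -0.2176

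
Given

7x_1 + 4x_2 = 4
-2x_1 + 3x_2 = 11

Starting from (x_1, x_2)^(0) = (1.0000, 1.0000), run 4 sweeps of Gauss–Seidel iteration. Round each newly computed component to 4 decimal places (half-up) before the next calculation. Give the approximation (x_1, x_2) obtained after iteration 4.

Iteration 1:
  x_1 = (4 - (4)·1.0000) / (7) = 0.0000
  x_2 = (11 - (-2)·0.0000) / (3) = 3.6667
Iteration 2:
  x_1 = (4 - (4)·3.6667) / (7) = -1.5238
  x_2 = (11 - (-2)·-1.5238) / (3) = 2.6508
Iteration 3:
  x_1 = (4 - (4)·2.6508) / (7) = -0.9433
  x_2 = (11 - (-2)·-0.9433) / (3) = 3.0378
Iteration 4:
  x_1 = (4 - (4)·3.0378) / (7) = -1.1645
  x_2 = (11 - (-2)·-1.1645) / (3) = 2.8903

(-1.1645, 2.8903)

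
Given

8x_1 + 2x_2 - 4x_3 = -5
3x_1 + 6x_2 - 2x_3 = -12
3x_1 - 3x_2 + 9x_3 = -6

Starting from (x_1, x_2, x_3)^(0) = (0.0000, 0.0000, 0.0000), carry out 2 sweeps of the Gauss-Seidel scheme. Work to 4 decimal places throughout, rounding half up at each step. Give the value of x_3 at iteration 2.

Iteration 1:
  x_1 = (-5 - (2)·0.0000 - (-4)·0.0000) / (8) = -0.6250
  x_2 = (-12 - (3)·-0.6250 - (-2)·0.0000) / (6) = -1.6875
  x_3 = (-6 - (3)·-0.6250 - (-3)·-1.6875) / (9) = -1.0208
Iteration 2:
  x_1 = (-5 - (2)·-1.6875 - (-4)·-1.0208) / (8) = -0.7135
  x_2 = (-12 - (3)·-0.7135 - (-2)·-1.0208) / (6) = -1.9835
  x_3 = (-6 - (3)·-0.7135 - (-3)·-1.9835) / (9) = -1.0900

-1.0900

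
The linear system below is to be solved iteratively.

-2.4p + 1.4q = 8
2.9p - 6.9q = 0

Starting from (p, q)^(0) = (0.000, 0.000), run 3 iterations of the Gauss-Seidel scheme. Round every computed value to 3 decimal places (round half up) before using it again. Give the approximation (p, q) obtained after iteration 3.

Iteration 1:
  p = (8 - (1.4)·0.000) / (-2.4) = -3.333
  q = (0 - (2.9)·-3.333) / (-6.9) = -1.401
Iteration 2:
  p = (8 - (1.4)·-1.401) / (-2.4) = -4.151
  q = (0 - (2.9)·-4.151) / (-6.9) = -1.745
Iteration 3:
  p = (8 - (1.4)·-1.745) / (-2.4) = -4.351
  q = (0 - (2.9)·-4.351) / (-6.9) = -1.829

(-4.351, -1.829)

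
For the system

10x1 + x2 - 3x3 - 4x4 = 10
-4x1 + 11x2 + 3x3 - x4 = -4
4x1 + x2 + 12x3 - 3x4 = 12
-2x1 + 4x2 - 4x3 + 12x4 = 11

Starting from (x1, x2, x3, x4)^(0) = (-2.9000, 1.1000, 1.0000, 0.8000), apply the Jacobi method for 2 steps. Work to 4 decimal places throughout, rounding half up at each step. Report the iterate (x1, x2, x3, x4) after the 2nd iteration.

(1.9443, -0.3441, 0.7315, 2.3994)

Iteration 1:
  x1 = (10 - (1)·1.1000 - (-3)·1.0000 - (-4)·0.8000) / (10) = 1.5100
  x2 = (-4 - (-4)·-2.9000 - (3)·1.0000 - (-1)·0.8000) / (11) = -1.6182
  x3 = (12 - (4)·-2.9000 - (1)·1.1000 - (-3)·0.8000) / (12) = 2.0750
  x4 = (11 - (-2)·-2.9000 - (4)·1.1000 - (-4)·1.0000) / (12) = 0.4000
Iteration 2:
  x1 = (10 - (1)·-1.6182 - (-3)·2.0750 - (-4)·0.4000) / (10) = 1.9443
  x2 = (-4 - (-4)·1.5100 - (3)·2.0750 - (-1)·0.4000) / (11) = -0.3441
  x3 = (12 - (4)·1.5100 - (1)·-1.6182 - (-3)·0.4000) / (12) = 0.7315
  x4 = (11 - (-2)·1.5100 - (4)·-1.6182 - (-4)·2.0750) / (12) = 2.3994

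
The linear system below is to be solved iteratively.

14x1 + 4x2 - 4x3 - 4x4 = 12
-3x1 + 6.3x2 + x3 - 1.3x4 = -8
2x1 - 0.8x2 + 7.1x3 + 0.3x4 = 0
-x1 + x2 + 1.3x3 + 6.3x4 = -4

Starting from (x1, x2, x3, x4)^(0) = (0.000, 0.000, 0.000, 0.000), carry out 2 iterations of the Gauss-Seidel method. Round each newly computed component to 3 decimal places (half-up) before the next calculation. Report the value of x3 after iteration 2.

Iteration 1:
  x1 = (12 - (4)·0.000 - (-4)·0.000 - (-4)·0.000) / (14) = 0.857
  x2 = (-8 - (-3)·0.857 - (1)·0.000 - (-1.3)·0.000) / (6.3) = -0.862
  x3 = (0 - (2)·0.857 - (-0.8)·-0.862 - (0.3)·0.000) / (7.1) = -0.339
  x4 = (-4 - (-1)·0.857 - (1)·-0.862 - (1.3)·-0.339) / (6.3) = -0.292
Iteration 2:
  x1 = (12 - (4)·-0.862 - (-4)·-0.339 - (-4)·-0.292) / (14) = 0.923
  x2 = (-8 - (-3)·0.923 - (1)·-0.339 - (-1.3)·-0.292) / (6.3) = -0.837
  x3 = (0 - (2)·0.923 - (-0.8)·-0.837 - (0.3)·-0.292) / (7.1) = -0.342
  x4 = (-4 - (-1)·0.923 - (1)·-0.837 - (1.3)·-0.342) / (6.3) = -0.285

-0.342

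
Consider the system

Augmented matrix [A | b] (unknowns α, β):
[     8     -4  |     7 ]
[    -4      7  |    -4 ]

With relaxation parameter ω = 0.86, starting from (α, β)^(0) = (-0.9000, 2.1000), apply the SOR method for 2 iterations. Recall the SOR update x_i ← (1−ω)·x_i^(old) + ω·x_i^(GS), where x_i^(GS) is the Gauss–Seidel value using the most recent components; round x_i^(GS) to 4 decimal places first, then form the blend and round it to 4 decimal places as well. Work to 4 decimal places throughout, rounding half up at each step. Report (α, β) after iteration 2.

(1.2049, 0.1783)

Iteration 1:
  α: GS value = (7 - (-4)·2.1000) / (8) = 1.9250;  α ← (1−ω)·-0.9000 + ω·1.9250 = 1.5295
  β: GS value = (-4 - (-4)·1.5295) / (7) = 0.3026;  β ← (1−ω)·2.1000 + ω·0.3026 = 0.5542
Iteration 2:
  α: GS value = (7 - (-4)·0.5542) / (8) = 1.1521;  α ← (1−ω)·1.5295 + ω·1.1521 = 1.2049
  β: GS value = (-4 - (-4)·1.2049) / (7) = 0.1171;  β ← (1−ω)·0.5542 + ω·0.1171 = 0.1783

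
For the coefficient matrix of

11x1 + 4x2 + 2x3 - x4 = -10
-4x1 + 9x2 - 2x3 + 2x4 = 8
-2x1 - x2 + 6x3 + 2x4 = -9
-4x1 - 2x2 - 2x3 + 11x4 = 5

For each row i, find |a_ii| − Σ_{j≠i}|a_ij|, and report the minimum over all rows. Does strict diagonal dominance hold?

row 1: |11| − (4+2+1) = 4
row 2: |9| − (4+2+2) = 1
row 3: |6| − (2+1+2) = 1
row 4: |11| − (4+2+2) = 3
minimum over rows = 1 → strictly diagonally dominant (convergence guaranteed)

1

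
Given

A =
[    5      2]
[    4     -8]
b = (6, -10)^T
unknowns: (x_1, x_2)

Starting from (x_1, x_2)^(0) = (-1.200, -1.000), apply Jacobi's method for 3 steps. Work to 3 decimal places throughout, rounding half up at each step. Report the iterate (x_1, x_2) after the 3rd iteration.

Iteration 1:
  x_1 = (6 - (2)·-1.000) / (5) = 1.600
  x_2 = (-10 - (4)·-1.200) / (-8) = 0.650
Iteration 2:
  x_1 = (6 - (2)·0.650) / (5) = 0.940
  x_2 = (-10 - (4)·1.600) / (-8) = 2.050
Iteration 3:
  x_1 = (6 - (2)·2.050) / (5) = 0.380
  x_2 = (-10 - (4)·0.940) / (-8) = 1.720

(0.380, 1.720)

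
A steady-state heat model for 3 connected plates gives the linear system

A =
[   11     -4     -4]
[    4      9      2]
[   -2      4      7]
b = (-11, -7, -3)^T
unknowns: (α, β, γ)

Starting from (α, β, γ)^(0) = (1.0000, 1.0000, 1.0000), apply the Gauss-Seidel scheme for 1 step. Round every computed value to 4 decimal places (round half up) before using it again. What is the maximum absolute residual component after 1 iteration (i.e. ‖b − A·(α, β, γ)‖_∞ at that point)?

11.5327

Iteration 1:
  α = (-11 - (-4)·1.0000 - (-4)·1.0000) / (11) = -0.2727
  β = (-7 - (4)·-0.2727 - (2)·1.0000) / (9) = -0.8788
  γ = (-3 - (-2)·-0.2727 - (4)·-0.8788) / (7) = -0.0043
Residual b − A·x = (-11.5327, 2.0086, -0.0001); ∞-norm = 11.5327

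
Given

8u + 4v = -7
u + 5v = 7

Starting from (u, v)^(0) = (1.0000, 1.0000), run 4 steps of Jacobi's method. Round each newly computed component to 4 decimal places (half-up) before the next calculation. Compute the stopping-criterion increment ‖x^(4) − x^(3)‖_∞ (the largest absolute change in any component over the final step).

Iteration 1:
  u = (-7 - (4)·1.0000) / (8) = -1.3750
  v = (7 - (1)·1.0000) / (5) = 1.2000
Iteration 2:
  u = (-7 - (4)·1.2000) / (8) = -1.4750
  v = (7 - (1)·-1.3750) / (5) = 1.6750
Iteration 3:
  u = (-7 - (4)·1.6750) / (8) = -1.7125
  v = (7 - (1)·-1.4750) / (5) = 1.6950
Iteration 4:
  u = (-7 - (4)·1.6950) / (8) = -1.7225
  v = (7 - (1)·-1.7125) / (5) = 1.7425
Change: (-0.0100, 0.0475) → max |·| = 0.0475

0.0475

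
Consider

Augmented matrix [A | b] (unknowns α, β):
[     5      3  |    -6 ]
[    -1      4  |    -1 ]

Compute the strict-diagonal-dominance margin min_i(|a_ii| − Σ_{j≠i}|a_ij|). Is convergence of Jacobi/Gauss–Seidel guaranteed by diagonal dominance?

2

row 1: |5| − (3) = 2
row 2: |4| − (1) = 3
minimum over rows = 2 → strictly diagonally dominant (convergence guaranteed)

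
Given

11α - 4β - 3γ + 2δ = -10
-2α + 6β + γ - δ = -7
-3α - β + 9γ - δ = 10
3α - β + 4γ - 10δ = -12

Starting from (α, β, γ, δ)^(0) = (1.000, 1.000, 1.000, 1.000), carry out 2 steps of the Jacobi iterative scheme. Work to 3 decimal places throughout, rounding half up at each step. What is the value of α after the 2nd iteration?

-1.085

Iteration 1:
  α = (-10 - (-4)·1.000 - (-3)·1.000 - (2)·1.000) / (11) = -0.455
  β = (-7 - (-2)·1.000 - (1)·1.000 - (-1)·1.000) / (6) = -0.833
  γ = (10 - (-3)·1.000 - (-1)·1.000 - (-1)·1.000) / (9) = 1.667
  δ = (-12 - (3)·1.000 - (-1)·1.000 - (4)·1.000) / (-10) = 1.800
Iteration 2:
  α = (-10 - (-4)·-0.833 - (-3)·1.667 - (2)·1.800) / (11) = -1.085
  β = (-7 - (-2)·-0.455 - (1)·1.667 - (-1)·1.800) / (6) = -1.296
  γ = (10 - (-3)·-0.455 - (-1)·-0.833 - (-1)·1.800) / (9) = 1.067
  δ = (-12 - (3)·-0.455 - (-1)·-0.833 - (4)·1.667) / (-10) = 1.814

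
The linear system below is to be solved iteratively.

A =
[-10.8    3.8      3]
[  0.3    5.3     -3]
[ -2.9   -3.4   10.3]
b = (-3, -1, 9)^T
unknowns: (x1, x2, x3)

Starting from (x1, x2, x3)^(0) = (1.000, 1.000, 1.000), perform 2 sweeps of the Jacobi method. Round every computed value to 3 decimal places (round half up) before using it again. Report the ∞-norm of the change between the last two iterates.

Iteration 1:
  x1 = (-3 - (3.8)·1.000 - (3)·1.000) / (-10.8) = 0.907
  x2 = (-1 - (0.3)·1.000 - (-3)·1.000) / (5.3) = 0.321
  x3 = (9 - (-2.9)·1.000 - (-3.4)·1.000) / (10.3) = 1.485
Iteration 2:
  x1 = (-3 - (3.8)·0.321 - (3)·1.485) / (-10.8) = 0.803
  x2 = (-1 - (0.3)·0.907 - (-3)·1.485) / (5.3) = 0.601
  x3 = (9 - (-2.9)·0.907 - (-3.4)·0.321) / (10.3) = 1.235
Change: (-0.104, 0.280, -0.250) → max |·| = 0.280

0.280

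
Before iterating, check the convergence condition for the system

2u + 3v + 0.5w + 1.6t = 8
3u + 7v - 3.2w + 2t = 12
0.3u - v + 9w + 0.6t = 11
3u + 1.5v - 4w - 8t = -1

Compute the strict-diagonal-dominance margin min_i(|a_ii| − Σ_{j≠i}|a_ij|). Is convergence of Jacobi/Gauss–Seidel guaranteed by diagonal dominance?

-3.1

row 1: |2| − (3+0.5+1.6) = -3.1
row 2: |7| − (3+3.2+2) = -1.2
row 3: |9| − (0.3+1+0.6) = 7.1
row 4: |-8| − (3+1.5+4) = -0.5
minimum over rows = -3.1 → not strictly diagonally dominant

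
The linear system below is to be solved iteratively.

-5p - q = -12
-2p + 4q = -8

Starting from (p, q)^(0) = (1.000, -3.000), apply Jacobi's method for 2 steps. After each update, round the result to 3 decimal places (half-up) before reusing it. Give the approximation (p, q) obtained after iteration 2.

(2.700, -0.500)

Iteration 1:
  p = (-12 - (-1)·-3.000) / (-5) = 3.000
  q = (-8 - (-2)·1.000) / (4) = -1.500
Iteration 2:
  p = (-12 - (-1)·-1.500) / (-5) = 2.700
  q = (-8 - (-2)·3.000) / (4) = -0.500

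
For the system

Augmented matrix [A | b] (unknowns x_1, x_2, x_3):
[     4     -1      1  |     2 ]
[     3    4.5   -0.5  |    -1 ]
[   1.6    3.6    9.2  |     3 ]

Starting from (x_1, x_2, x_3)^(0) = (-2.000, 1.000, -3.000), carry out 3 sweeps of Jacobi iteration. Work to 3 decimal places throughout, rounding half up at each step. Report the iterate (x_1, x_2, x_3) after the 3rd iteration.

(0.262, -0.665, 0.684)

Iteration 1:
  x_1 = (2 - (-1)·1.000 - (1)·-3.000) / (4) = 1.500
  x_2 = (-1 - (3)·-2.000 - (-0.5)·-3.000) / (4.5) = 0.778
  x_3 = (3 - (1.6)·-2.000 - (3.6)·1.000) / (9.2) = 0.283
Iteration 2:
  x_1 = (2 - (-1)·0.778 - (1)·0.283) / (4) = 0.624
  x_2 = (-1 - (3)·1.500 - (-0.5)·0.283) / (4.5) = -1.191
  x_3 = (3 - (1.6)·1.500 - (3.6)·0.778) / (9.2) = -0.239
Iteration 3:
  x_1 = (2 - (-1)·-1.191 - (1)·-0.239) / (4) = 0.262
  x_2 = (-1 - (3)·0.624 - (-0.5)·-0.239) / (4.5) = -0.665
  x_3 = (3 - (1.6)·0.624 - (3.6)·-1.191) / (9.2) = 0.684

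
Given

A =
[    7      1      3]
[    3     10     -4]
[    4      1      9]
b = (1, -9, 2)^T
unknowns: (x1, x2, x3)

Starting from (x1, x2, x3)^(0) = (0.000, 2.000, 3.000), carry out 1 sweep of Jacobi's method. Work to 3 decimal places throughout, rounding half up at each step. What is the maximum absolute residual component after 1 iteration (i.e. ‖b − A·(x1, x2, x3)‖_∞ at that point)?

10.703

Iteration 1:
  x1 = (1 - (1)·2.000 - (3)·3.000) / (7) = -1.429
  x2 = (-9 - (3)·0.000 - (-4)·3.000) / (10) = 0.300
  x3 = (2 - (4)·0.000 - (1)·2.000) / (9) = 0.000
Residual b − A·x = (10.703, -7.713, 7.416); ∞-norm = 10.703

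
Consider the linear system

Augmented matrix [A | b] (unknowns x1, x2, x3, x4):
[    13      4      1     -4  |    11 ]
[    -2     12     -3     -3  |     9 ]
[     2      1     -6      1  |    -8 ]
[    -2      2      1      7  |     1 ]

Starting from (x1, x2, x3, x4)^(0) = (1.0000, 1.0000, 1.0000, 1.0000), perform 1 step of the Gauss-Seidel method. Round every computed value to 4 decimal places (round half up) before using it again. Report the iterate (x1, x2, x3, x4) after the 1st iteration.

Iteration 1:
  x1 = (11 - (4)·1.0000 - (1)·1.0000 - (-4)·1.0000) / (13) = 0.7692
  x2 = (9 - (-2)·0.7692 - (-3)·1.0000 - (-3)·1.0000) / (12) = 1.3782
  x3 = (-8 - (2)·0.7692 - (1)·1.3782 - (1)·1.0000) / (-6) = 1.9861
  x4 = (1 - (-2)·0.7692 - (2)·1.3782 - (1)·1.9861) / (7) = -0.3149

(0.7692, 1.3782, 1.9861, -0.3149)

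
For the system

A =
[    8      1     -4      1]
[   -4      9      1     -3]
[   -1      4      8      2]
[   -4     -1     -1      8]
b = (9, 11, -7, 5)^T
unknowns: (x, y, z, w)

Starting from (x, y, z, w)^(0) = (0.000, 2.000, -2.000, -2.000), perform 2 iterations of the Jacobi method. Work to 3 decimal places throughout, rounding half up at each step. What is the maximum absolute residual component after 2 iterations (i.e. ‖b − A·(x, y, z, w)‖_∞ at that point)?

3.280

Iteration 1:
  x = (9 - (1)·2.000 - (-4)·-2.000 - (1)·-2.000) / (8) = 0.125
  y = (11 - (-4)·0.000 - (1)·-2.000 - (-3)·-2.000) / (9) = 0.778
  z = (-7 - (-1)·0.000 - (4)·2.000 - (2)·-2.000) / (8) = -1.375
  w = (5 - (-4)·0.000 - (-1)·2.000 - (-1)·-2.000) / (8) = 0.625
Iteration 2:
  x = (9 - (1)·0.778 - (-4)·-1.375 - (1)·0.625) / (8) = 0.262
  y = (11 - (-4)·0.125 - (1)·-1.375 - (-3)·0.625) / (9) = 1.639
  z = (-7 - (-1)·0.125 - (4)·0.778 - (2)·0.625) / (8) = -1.405
  w = (5 - (-4)·0.125 - (-1)·0.778 - (-1)·-1.375) / (8) = 0.613
Residual b − A·x = (-0.968, 0.541, -3.280, 1.378); ∞-norm = 3.280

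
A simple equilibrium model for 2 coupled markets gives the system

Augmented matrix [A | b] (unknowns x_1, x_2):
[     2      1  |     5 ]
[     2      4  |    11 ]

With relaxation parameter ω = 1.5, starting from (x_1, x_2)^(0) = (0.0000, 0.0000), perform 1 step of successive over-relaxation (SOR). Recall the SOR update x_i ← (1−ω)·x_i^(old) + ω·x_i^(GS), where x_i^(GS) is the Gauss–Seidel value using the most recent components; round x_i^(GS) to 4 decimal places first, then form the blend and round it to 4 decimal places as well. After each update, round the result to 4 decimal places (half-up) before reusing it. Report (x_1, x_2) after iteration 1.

(3.7500, 1.3125)

Iteration 1:
  x_1: GS value = (5 - (1)·0.0000) / (2) = 2.5000;  x_1 ← (1−ω)·0.0000 + ω·2.5000 = 3.7500
  x_2: GS value = (11 - (2)·3.7500) / (4) = 0.8750;  x_2 ← (1−ω)·0.0000 + ω·0.8750 = 1.3125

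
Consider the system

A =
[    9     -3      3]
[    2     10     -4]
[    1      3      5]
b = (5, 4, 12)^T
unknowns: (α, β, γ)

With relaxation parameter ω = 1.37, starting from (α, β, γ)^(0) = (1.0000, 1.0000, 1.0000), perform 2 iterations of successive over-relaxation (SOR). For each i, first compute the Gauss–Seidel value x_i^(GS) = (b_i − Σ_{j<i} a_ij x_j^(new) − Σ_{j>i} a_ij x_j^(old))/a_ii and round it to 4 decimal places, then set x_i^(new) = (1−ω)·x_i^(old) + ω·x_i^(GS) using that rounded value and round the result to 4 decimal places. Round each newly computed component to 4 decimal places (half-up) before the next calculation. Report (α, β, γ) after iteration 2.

Iteration 1:
  α: GS value = (5 - (-3)·1.0000 - (3)·1.0000) / (9) = 0.5556;  α ← (1−ω)·1.0000 + ω·0.5556 = 0.3912
  β: GS value = (4 - (2)·0.3912 - (-4)·1.0000) / (10) = 0.7218;  β ← (1−ω)·1.0000 + ω·0.7218 = 0.6189
  γ: GS value = (12 - (1)·0.3912 - (3)·0.6189) / (5) = 1.9504;  γ ← (1−ω)·1.0000 + ω·1.9504 = 2.3020
Iteration 2:
  α: GS value = (5 - (-3)·0.6189 - (3)·2.3020) / (9) = -0.0055;  α ← (1−ω)·0.3912 + ω·-0.0055 = -0.1523
  β: GS value = (4 - (2)·-0.1523 - (-4)·2.3020) / (10) = 1.3513;  β ← (1−ω)·0.6189 + ω·1.3513 = 1.6223
  γ: GS value = (12 - (1)·-0.1523 - (3)·1.6223) / (5) = 1.4571;  γ ← (1−ω)·2.3020 + ω·1.4571 = 1.1445

(-0.1523, 1.6223, 1.1445)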